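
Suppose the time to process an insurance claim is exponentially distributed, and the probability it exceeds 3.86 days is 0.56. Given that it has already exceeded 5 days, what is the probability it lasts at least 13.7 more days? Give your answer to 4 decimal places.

From e^(−λ·3.86) = 0.56, λ = −ln(0.56)/3.86 = 0.150212.
Memoryless: P(X > 5+13.7 | X > 5) = P(X > 13.7) = e^(−0.150212·13.7) ≈ 0.1277.

0.1277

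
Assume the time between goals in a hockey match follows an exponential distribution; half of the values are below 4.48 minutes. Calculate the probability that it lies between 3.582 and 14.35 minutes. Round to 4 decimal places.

0.4659

For an exponential, median = ln(2)/λ, so λ = ln 2 / 4.48 = 0.15472 per minute.
P(3.582 < X < 14.35) = e^(−λ·3.582) − e^(−λ·14.35) = 0.57453 − 0.10858 ≈ 0.4659.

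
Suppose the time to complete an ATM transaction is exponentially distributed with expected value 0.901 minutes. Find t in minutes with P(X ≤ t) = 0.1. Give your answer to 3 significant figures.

0.0949

The rate is λ = 1/0.901 = 1.10988 per minute.
Set 1 − e^(−λt) = 0.1, so t = −ln(0.9)/λ = 0.10536/1.10988 ≈ 0.0949298 minutes.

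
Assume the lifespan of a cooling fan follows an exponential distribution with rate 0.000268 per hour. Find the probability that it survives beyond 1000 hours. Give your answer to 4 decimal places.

P(X > 1000) = e^(−λ·1000) = e^(−0.268) ≈ 0.7649.

0.7649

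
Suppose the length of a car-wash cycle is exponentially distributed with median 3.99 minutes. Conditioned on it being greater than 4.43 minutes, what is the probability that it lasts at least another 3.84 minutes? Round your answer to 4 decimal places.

For an exponential, median = ln(2)/λ, so λ = ln 2 / 3.99 = 0.173721 per minute.
The exponential is memoryless, so the remaining time is again Exp(λ): the condition X > 4.43 is irrelevant.
P(X > 3.84) = e^(−0.66709) ≈ 0.5132.

0.5132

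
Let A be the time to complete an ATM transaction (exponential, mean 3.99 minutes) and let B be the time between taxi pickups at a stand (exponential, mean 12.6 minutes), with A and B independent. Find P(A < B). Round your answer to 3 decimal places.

0.759

λ_1 = 1/3.99 = 0.250627, λ_2 = 1/12.6 = 0.0793651.
For independent exponentials, P(A < B) = λ_1/(λ_1+λ_2) = 0.250627/0.329992 ≈ 0.759.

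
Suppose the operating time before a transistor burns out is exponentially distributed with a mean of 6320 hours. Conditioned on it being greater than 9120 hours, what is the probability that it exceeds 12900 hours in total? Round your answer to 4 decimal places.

0.5499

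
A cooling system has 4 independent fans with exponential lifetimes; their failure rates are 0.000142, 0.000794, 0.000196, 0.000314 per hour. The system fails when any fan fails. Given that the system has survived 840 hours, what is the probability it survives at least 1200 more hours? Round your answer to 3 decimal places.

0.176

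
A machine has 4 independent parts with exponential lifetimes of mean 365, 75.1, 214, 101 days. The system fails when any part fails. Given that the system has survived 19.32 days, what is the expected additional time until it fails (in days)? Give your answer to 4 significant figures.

First-failure rate Σλ = 1/365 + 1/75.1 + 1/214 + 1/101 = 0.0306292.
By memorylessness the expected residual is 1/Σλ = 32.6486 days, regardless of the 19.32 already elapsed.

32.65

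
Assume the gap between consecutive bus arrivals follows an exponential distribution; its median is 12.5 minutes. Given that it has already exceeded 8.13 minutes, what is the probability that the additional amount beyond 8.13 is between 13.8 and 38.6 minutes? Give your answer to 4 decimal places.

0.3476

For an exponential, median = ln(2)/λ, so λ = ln 2 / 12.5 = 0.0554518 per minute.
Memoryless: the residual past 8.13 is again Exp(λ).
P(13.8 < residual < 38.6) = e^(−λ·13.8) − e^(−λ·38.6) = 0.46522 − 0.11760 ≈ 0.3476.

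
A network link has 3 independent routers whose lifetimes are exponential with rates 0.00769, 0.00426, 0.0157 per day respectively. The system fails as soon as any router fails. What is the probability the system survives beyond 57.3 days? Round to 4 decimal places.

0.2051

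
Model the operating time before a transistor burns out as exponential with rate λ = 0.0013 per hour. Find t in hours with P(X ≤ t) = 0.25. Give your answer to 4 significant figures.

Set 1 − e^(−λt) = 0.25, so t = −ln(0.75)/λ = 0.28768/0.0013 ≈ 221.294 hours.

221.3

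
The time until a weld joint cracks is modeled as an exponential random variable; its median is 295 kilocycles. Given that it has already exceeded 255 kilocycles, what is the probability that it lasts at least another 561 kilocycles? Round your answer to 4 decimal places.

For an exponential, median = ln(2)/λ, so λ = ln 2 / 295 = 0.00234965 per kilocycle.
By the memoryless property, P(X > 255+561 | X > 255) = P(X > 561).
P(X > 561) = e^(−1.3182) ≈ 0.2676.

0.2676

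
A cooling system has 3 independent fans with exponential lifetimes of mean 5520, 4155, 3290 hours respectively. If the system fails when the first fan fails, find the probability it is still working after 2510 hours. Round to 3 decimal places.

0.162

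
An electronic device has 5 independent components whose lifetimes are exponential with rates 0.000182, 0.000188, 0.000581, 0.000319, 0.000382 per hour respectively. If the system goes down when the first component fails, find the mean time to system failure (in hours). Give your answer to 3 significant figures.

605

The time to first failure is exponential with rate Σλ = 0.000182 + 0.000188 + 0.000581 + 0.000319 + 0.000382 = 0.001652.
E[min] = 1/Σλ = 1/0.001652 = 605.327 hours.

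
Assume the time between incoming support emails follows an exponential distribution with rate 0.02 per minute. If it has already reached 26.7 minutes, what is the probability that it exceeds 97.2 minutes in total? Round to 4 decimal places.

0.2441

By the memoryless property, P(X > 26.7+70.5 | X > 26.7) = P(X > 70.5).
P(X > 70.5) = e^(−1.41) ≈ 0.2441.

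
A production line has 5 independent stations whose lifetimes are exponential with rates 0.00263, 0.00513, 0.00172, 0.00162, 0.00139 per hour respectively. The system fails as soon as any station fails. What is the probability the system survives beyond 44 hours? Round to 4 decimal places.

0.5772

The time to first failure is exponential with rate Σλ = 0.00263 + 0.00513 + 0.00172 + 0.00162 + 0.00139 = 0.01249.
P(min > 44) = e^(−0.01249·44) = e^(−0.54956) ≈ 0.5772.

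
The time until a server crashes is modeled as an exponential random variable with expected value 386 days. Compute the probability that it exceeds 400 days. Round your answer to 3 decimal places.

0.355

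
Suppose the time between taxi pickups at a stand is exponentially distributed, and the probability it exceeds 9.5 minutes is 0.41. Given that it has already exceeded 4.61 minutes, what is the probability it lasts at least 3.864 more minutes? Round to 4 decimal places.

0.6958

From e^(−λ·9.5) = 0.41, λ = −ln(0.41)/9.5 = 0.0938524.
Memoryless: P(X > 4.61+3.864 | X > 4.61) = P(X > 3.864) = e^(−0.0938524·3.864) ≈ 0.6958.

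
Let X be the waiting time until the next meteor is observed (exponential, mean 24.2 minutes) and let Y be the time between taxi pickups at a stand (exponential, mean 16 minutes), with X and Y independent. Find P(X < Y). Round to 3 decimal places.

0.398

λ_1 = 1/24.2 = 0.0413223, λ_2 = 1/16 = 0.0625.
For independent exponentials, P(X < Y) = λ_1/(λ_1+λ_2) = 0.0413223/0.103822 ≈ 0.398.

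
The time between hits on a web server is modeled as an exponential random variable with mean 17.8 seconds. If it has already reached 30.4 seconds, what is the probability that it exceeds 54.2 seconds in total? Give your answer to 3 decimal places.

0.263

The rate is λ = 1/17.8 = 0.0561798 per second.
P(X > s+t | X > s) = e^(−λ(s+t))/e^(−λs) = e^(−λt), independent of s = 30.4.
P(X > 23.8) = e^(−1.3371) ≈ 0.263.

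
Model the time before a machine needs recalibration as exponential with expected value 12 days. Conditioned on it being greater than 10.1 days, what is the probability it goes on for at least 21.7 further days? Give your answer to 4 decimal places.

0.1639

The rate is λ = 1/12 = 0.0833333 per day.
P(X > s+t | X > s) = e^(−λ(s+t))/e^(−λs) = e^(−λt), independent of s = 10.1.
P(X > 21.7) = e^(−1.8083) ≈ 0.1639.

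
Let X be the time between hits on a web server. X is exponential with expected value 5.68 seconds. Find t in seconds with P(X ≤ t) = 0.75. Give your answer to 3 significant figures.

The rate is λ = 1/5.68 = 0.176056 per second.
Set 1 − e^(−λt) = 0.75, so t = −ln(0.25)/λ = 1.3863/0.176056 ≈ 7.87415 seconds.

7.87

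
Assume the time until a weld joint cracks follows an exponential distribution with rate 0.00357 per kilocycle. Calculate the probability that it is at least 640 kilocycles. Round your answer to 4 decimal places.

P(X > 640) = e^(−λ·640) = e^(−2.2848) ≈ 0.1018.

0.1018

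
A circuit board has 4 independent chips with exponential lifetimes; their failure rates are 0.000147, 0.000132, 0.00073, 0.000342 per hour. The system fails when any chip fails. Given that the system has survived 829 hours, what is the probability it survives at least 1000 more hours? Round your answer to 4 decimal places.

0.2590

Time to first failure ~ Exp(Σλ) with Σλ = 0.001351.
By memorylessness, P(T > 829+1000 | T > 829) = P(T > 1000) = e^(−0.001351·1000) ≈ 0.2590.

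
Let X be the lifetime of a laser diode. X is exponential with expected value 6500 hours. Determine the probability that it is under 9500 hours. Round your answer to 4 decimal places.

The rate is λ = 1/6500 = 0.000153846 per hour.
P(X ≤ 9500) = 1 − e^(−λ·9500) = 1 − e^(−1.4615) ≈ 0.7681.

0.7681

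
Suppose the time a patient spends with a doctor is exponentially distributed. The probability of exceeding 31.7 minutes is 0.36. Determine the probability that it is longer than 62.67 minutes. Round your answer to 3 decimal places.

e^(−λ·31.7) = 0.36 ⇒ λ = −ln(0.36)/31.7 = 0.0322287.
P(X > 62.67) = e^(−0.0322287·62.67) = e^(−2.0198) ≈ 0.133.

0.133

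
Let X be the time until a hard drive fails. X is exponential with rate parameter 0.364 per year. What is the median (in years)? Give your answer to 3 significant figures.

Set 1 − e^(−λt) = 0.5, so t = −ln(0.5)/λ = 0.69315/0.364 ≈ 1.90425 years.

1.90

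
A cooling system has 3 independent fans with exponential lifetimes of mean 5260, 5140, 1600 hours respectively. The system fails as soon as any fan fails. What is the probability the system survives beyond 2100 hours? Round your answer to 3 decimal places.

The first failure time is exponential with rate Σλ_i = 1/5260 + 1/5140 + 1/1600 = 0.00100967 per hour.
P(min > 2100) = e^(−0.00100967·2100) = e^(−2.1203) ≈ 0.120.

0.120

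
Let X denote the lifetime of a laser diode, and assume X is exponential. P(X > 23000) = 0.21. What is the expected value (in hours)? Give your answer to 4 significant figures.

e^(−λ·23000) = 0.21 ⇒ λ = −ln(0.21)/23000 = 0.0000678542.
Mean = 1/λ = 14737.5 hours.

14740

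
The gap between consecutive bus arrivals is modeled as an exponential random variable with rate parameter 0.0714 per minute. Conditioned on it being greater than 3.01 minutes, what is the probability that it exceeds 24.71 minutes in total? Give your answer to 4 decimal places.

P(X > s+t | X > s) = e^(−λ(s+t))/e^(−λs) = e^(−λt), independent of s = 3.01.
P(X > 21.7) = e^(−1.5494) ≈ 0.2124.

0.2124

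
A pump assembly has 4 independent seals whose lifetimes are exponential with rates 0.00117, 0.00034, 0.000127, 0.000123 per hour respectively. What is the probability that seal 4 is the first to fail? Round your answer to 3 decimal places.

The time to first failure is exponential with rate Σλ = 0.00117 + 0.00034 + 0.000127 + 0.000123 = 0.00176.
P(seal 4 first) = λ_4/Σλ = 0.000123/0.00176 ≈ 0.070.

0.070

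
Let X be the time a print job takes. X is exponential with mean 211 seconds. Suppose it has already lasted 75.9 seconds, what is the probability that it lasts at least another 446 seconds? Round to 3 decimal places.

The rate is λ = 1/211 = 0.00473934 per second.
The exponential is memoryless, so the remaining time is again Exp(λ): the condition X > 75.9 is irrelevant.
P(X > 446) = e^(−2.1137) ≈ 0.121.

0.121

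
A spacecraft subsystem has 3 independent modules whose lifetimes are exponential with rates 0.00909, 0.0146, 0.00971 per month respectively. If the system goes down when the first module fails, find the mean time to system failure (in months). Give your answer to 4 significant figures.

The time to first failure is exponential with rate Σλ = 0.00909 + 0.0146 + 0.00971 = 0.0334.
E[min] = 1/Σλ = 1/0.0334 = 29.9401 months.

29.94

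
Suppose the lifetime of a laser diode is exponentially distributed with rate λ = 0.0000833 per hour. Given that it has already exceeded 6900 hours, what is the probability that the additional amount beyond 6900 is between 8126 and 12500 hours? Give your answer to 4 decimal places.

0.1552

Memoryless: the residual past 6900 is again Exp(λ).
P(8126 < residual < 12500) = e^(−λ·8126) − e^(−λ·12500) = 0.50819 − 0.35301 ≈ 0.1552.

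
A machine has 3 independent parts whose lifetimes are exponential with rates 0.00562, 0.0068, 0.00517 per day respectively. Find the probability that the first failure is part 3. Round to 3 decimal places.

The time to first failure is exponential with rate Σλ = 0.00562 + 0.0068 + 0.00517 = 0.01759.
P(part 3 first) = λ_3/Σλ = 0.00517/0.01759 ≈ 0.294.

0.294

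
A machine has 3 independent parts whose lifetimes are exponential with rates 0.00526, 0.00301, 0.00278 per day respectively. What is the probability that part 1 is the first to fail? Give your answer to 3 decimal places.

0.476

The time to first failure is exponential with rate Σλ = 0.00526 + 0.00301 + 0.00278 = 0.01105.
P(part 1 first) = λ_1/Σλ = 0.00526/0.01105 ≈ 0.476.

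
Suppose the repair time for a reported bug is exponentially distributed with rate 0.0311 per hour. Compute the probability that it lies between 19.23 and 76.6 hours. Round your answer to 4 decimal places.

P(19.23 < X < 76.6) = e^(−λ·19.23) − e^(−λ·76.6) = 0.54988 − 0.09234 ≈ 0.4575.

0.4575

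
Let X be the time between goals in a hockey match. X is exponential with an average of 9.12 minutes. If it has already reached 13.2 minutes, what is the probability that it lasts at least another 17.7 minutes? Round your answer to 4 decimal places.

The rate is λ = 1/9.12 = 0.109649 per minute.
By the memoryless property, P(X > 13.2+17.7 | X > 13.2) = P(X > 17.7).
P(X > 17.7) = e^(−1.9408) ≈ 0.1436.

0.1436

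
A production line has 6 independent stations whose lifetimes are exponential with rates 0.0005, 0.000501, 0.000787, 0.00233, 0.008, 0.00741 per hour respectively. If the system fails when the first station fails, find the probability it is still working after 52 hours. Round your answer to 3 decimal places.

0.362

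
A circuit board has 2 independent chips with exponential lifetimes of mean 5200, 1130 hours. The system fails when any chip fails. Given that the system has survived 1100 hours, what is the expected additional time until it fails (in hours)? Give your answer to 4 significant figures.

First-failure rate Σλ = 1/5200 + 1/1130 = 0.00107726.
By memorylessness the expected residual is 1/Σλ = 928.278 hours, regardless of the 1100 already elapsed.

928.3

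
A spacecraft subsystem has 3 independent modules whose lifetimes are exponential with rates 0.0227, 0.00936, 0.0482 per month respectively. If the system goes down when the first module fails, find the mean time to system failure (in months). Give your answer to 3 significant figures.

The time to first failure is exponential with rate Σλ = 0.0227 + 0.00936 + 0.0482 = 0.08026.
E[min] = 1/Σλ = 1/0.08026 = 12.4595 months.

12.5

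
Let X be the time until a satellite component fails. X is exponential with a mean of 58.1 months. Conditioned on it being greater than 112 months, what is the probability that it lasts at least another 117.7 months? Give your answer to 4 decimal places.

0.1319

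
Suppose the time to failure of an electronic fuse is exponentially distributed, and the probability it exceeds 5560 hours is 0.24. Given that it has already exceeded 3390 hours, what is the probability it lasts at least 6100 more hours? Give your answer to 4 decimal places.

0.2089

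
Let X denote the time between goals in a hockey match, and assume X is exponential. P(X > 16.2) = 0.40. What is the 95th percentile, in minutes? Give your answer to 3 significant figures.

53.0

e^(−λ·16.2) = 0.40 ⇒ λ = −ln(0.40)/16.2 = 0.0565612.
95th percentile: 1 − e^(−λt) = 0.95, t = −ln(0.05)/λ = 52.9645 minutes.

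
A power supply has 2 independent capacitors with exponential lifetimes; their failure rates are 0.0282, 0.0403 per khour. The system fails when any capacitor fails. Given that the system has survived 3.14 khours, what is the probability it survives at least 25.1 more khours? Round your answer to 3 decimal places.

Time to first failure ~ Exp(Σλ) with Σλ = 0.0685.
By memorylessness, P(T > 3.14+25.1 | T > 3.14) = P(T > 25.1) = e^(−0.0685·25.1) ≈ 0.179.

0.179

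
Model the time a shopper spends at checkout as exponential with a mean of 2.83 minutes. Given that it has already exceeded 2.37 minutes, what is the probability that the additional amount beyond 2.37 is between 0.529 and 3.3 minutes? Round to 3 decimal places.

0.518

The rate is λ = 1/2.83 = 0.353357 per minute.
Memoryless: the residual past 2.37 is again Exp(λ).
P(0.529 < residual < 3.3) = e^(−λ·0.529) − e^(−λ·3.3) = 0.82951 − 0.31159 ≈ 0.518.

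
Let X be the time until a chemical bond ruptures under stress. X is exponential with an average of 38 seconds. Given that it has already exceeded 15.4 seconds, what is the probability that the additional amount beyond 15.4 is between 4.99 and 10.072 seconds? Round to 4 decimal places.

The rate is λ = 1/38 = 0.0263158 per second.
Memoryless: the residual past 15.4 is again Exp(λ).
P(4.99 < residual < 10.072) = e^(−λ·4.99) − e^(−λ·10.072) = 0.87694 − 0.76717 ≈ 0.1098.

0.1098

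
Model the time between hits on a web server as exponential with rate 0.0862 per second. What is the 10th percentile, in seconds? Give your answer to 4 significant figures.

1.222

Set 1 − e^(−λt) = 0.1, so t = −ln(0.9)/λ = 0.10536/0.0862 ≈ 1.22228 seconds.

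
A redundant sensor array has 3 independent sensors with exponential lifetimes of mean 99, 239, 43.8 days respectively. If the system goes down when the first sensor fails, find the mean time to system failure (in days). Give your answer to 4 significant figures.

The first failure time is exponential with rate Σλ_i = 1/99 + 1/239 + 1/43.8 = 0.0371162 per day.
E[min] = 1/Σλ = 1/0.0371162 = 26.9424 days.

26.94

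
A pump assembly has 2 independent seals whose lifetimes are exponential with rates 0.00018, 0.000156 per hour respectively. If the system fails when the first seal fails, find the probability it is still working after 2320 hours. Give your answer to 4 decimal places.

The time to first failure is exponential with rate Σλ = 0.00018 + 0.000156 = 0.000336.
P(min > 2320) = e^(−0.000336·2320) = e^(−0.77952) ≈ 0.4586.

0.4586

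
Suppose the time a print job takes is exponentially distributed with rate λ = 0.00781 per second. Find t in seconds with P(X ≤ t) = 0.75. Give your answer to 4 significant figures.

Set 1 − e^(−λt) = 0.75, so t = −ln(0.25)/λ = 1.3863/0.00781 ≈ 177.502 seconds.

177.5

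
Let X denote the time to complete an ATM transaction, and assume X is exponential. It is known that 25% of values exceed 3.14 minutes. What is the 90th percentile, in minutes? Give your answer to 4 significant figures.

e^(−λ·3.14) = 0.25 ⇒ λ = −ln(0.25)/3.14 = 0.441495.
90th percentile: 1 − e^(−λt) = 0.9, t = −ln(0.1)/λ = 5.21543 minutes.

5.215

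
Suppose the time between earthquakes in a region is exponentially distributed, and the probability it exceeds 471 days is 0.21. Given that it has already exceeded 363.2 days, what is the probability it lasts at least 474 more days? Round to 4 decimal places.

From e^(−λ·471) = 0.21, λ = −ln(0.21)/471 = 0.00331348.
Memoryless: P(X > 363.2+474 | X > 363.2) = P(X > 474) = e^(−0.00331348·474) ≈ 0.2079.

0.2079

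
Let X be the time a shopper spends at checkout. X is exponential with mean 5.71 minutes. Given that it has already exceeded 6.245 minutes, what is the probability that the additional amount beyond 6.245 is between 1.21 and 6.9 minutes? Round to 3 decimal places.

0.510

The rate is λ = 1/5.71 = 0.175131 per minute.
Memoryless: the residual past 6.245 is again Exp(λ).
P(1.21 < residual < 6.9) = e^(−λ·1.21) − e^(−λ·6.9) = 0.80904 − 0.29867 ≈ 0.510.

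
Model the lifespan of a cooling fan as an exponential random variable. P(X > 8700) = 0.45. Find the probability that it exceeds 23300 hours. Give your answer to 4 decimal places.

0.1178

e^(−λ·8700) = 0.45 ⇒ λ = −ln(0.45)/8700 = 0.0000917825.
P(X > 23300) = e^(−0.0000917825·23300) = e^(−2.1385) ≈ 0.1178.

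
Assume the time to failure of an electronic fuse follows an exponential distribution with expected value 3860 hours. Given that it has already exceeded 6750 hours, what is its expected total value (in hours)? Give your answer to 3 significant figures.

The rate is λ = 1/3860 = 0.000259067 per hour.
By memorylessness, E[X | X > 6750] = 6750 + 1/λ = 6750 + 3860 = 10610 hours.

10600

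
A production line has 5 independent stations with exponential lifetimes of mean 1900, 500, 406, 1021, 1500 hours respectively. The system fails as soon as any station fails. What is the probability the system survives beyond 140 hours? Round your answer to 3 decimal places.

The first failure time is exponential with rate Σλ_i = 1/1900 + 1/500 + 1/406 + 1/1021 + 1/1500 = 0.00663547 per hour.
P(min > 140) = e^(−0.00663547·140) = e^(−0.92897) ≈ 0.395.

0.395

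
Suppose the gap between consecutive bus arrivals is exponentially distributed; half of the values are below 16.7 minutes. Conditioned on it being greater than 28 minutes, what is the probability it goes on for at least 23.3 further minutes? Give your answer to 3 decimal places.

For an exponential, median = ln(2)/λ, so λ = ln 2 / 16.7 = 0.0415058 per minute.
P(X > s+t | X > s) = e^(−λ(s+t))/e^(−λs) = e^(−λt), independent of s = 28.
P(X > 23.3) = e^(−0.96709) ≈ 0.380.

0.380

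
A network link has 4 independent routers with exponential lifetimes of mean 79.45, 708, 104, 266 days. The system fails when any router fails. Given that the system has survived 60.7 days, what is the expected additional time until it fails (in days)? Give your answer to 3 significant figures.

36.5

First-failure rate Σλ = 1/79.45 + 1/708 + 1/104 + 1/266 = 0.0273737.
By memorylessness the expected residual is 1/Σλ = 36.5314 days, regardless of the 60.7 already elapsed.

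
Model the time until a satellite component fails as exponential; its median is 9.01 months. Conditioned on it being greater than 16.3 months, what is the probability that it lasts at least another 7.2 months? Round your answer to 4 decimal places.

0.5747

For an exponential, median = ln(2)/λ, so λ = ln 2 / 9.01 = 0.0769309 per month.
P(X > s+t | X > s) = e^(−λ(s+t))/e^(−λs) = e^(−λt), independent of s = 16.3.
P(X > 7.2) = e^(−0.5539) ≈ 0.5747.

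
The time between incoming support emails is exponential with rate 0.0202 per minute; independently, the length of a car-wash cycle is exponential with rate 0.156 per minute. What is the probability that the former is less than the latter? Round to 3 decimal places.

0.115

λ_1 = 0.0202, λ_2 = 0.156.
For independent exponentials, P(the former < the latter) = λ_1/(λ_1+λ_2) = 0.0202/0.1762 ≈ 0.115.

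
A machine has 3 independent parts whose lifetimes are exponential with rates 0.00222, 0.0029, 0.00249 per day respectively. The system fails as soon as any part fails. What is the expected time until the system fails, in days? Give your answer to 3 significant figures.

The time to first failure is exponential with rate Σλ = 0.00222 + 0.0029 + 0.00249 = 0.00761.
E[min] = 1/Σλ = 1/0.00761 = 131.406 days.

131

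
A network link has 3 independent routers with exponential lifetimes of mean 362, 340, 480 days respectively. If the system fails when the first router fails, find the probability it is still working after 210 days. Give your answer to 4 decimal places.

The first failure time is exponential with rate Σλ_i = 1/362 + 1/340 + 1/480 = 0.00778694 per day.
P(min > 210) = e^(−0.00778694·210) = e^(−1.6353) ≈ 0.1949.

0.1949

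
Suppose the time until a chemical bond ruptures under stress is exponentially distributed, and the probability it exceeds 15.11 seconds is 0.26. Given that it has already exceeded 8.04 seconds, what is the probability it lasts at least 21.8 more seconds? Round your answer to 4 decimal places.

0.1432

From e^(−λ·15.11) = 0.26, λ = −ln(0.26)/15.11 = 0.0891511.
Memoryless: P(X > 8.04+21.8 | X > 8.04) = P(X > 21.8) = e^(−0.0891511·21.8) ≈ 0.1432.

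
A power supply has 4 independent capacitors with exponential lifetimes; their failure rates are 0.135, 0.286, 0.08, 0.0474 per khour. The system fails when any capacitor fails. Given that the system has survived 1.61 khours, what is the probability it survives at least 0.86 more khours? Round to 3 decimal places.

Time to first failure ~ Exp(Σλ) with Σλ = 0.5484.
By memorylessness, P(T > 1.61+0.86 | T > 1.61) = P(T > 0.86) = e^(−0.5484·0.86) ≈ 0.624.

0.624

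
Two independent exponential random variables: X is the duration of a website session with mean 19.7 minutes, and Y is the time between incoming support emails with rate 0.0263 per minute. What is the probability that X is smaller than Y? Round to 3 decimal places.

λ_1 = 1/19.7 = 0.0507614, λ_2 = 0.0263.
For independent exponentials, P(X < Y) = λ_1/(λ_1+λ_2) = 0.0507614/0.0770614 ≈ 0.659.

0.659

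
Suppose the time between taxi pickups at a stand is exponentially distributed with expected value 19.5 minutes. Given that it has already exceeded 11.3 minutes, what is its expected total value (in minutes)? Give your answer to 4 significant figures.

30.80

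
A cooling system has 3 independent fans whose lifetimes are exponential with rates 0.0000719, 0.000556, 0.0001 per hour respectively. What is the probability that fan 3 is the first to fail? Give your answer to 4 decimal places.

0.1374

The time to first failure is exponential with rate Σλ = 0.0000719 + 0.000556 + 0.0001 = 0.0007279.
P(fan 3 first) = λ_3/Σλ = 0.0001/0.0007279 ≈ 0.1374.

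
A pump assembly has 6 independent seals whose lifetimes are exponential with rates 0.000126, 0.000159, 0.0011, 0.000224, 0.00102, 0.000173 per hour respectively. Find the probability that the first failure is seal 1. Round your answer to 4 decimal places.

The time to first failure is exponential with rate Σλ = 0.000126 + 0.000159 + 0.0011 + 0.000224 + 0.00102 + 0.000173 = 0.002802.
P(seal 1 first) = λ_1/Σλ = 0.000126/0.002802 ≈ 0.0450.

0.0450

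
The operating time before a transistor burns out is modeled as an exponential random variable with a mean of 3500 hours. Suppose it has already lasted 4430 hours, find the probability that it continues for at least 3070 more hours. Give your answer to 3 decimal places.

0.416

The rate is λ = 1/3500 = 0.000285714 per hour.
By the memoryless property, P(X > 4430+3070 | X > 4430) = P(X > 3070).
P(X > 3070) = e^(−0.87714) ≈ 0.416.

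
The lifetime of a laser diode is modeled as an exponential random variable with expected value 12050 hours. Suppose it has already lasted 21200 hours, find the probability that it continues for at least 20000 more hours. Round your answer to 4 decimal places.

The rate is λ = 1/12050 = 0.0000829876 per hour.
The exponential is memoryless, so the remaining time is again Exp(λ): the condition X > 21200 is irrelevant.
P(X > 20000) = e^(−1.6598) ≈ 0.1902.

0.1902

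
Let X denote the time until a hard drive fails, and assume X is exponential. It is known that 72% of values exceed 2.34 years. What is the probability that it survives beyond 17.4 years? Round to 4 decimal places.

0.0869

e^(−λ·2.34) = 0.72 ⇒ λ = −ln(0.72)/2.34 = 0.140386.
P(X > 17.4) = e^(−0.140386·17.4) = e^(−2.4427) ≈ 0.0869.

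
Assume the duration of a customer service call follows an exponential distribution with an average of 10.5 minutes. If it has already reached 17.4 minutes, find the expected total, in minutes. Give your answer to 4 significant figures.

The rate is λ = 1/10.5 = 0.0952381 per minute.
By memorylessness, E[X | X > 17.4] = 17.4 + 1/λ = 17.4 + 10.5 = 27.9 minutes.

27.90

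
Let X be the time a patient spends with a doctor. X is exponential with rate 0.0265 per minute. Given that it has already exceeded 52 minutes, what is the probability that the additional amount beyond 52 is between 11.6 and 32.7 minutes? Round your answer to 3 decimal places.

0.315

Memoryless: the residual past 52 is again Exp(λ).
P(11.6 < residual < 32.7) = e^(−λ·11.6) − e^(−λ·32.7) = 0.73536 − 0.42040 ≈ 0.315.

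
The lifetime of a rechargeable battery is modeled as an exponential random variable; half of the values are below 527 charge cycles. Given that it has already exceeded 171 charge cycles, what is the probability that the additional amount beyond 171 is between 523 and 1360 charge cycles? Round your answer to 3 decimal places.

0.335

For an exponential, median = ln(2)/λ, so λ = ln 2 / 527 = 0.00131527 per charge cycle.
Memoryless: the residual past 171 is again Exp(λ).
P(523 < residual < 1360) = e^(−λ·523) − e^(−λ·1360) = 0.50264 − 0.16717 ≈ 0.335.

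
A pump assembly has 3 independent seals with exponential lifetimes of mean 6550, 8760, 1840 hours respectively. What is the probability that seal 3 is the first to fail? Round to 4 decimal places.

0.6707

Rates: λ_i = 1/mean_i → 0.000152672, 0.000114155, 0.000543478; Σλ = 0.000810305.
P(seal 3 first) = λ_3/Σλ = 0.000543478/0.000810305 ≈ 0.6707.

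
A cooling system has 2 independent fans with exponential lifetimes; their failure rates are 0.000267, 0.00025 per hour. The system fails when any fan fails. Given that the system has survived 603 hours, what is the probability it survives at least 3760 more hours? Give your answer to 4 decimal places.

Time to first failure ~ Exp(Σλ) with Σλ = 0.000517.
By memorylessness, P(T > 603+3760 | T > 603) = P(T > 3760) = e^(−0.000517·3760) ≈ 0.1431.

0.1431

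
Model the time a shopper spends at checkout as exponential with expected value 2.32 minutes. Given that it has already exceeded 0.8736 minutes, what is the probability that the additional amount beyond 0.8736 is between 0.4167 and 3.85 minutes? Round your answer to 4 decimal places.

The rate is λ = 1/2.32 = 0.431034 per minute.
Memoryless: the residual past 0.8736 is again Exp(λ).
P(0.4167 < residual < 3.85) = e^(−λ·0.4167) − e^(−λ·3.85) = 0.83559 − 0.19024 ≈ 0.6454.

0.6454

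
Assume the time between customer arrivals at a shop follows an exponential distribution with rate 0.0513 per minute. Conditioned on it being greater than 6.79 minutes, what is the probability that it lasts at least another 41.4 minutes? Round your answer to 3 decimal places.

By the memoryless property, P(X > 6.79+41.4 | X > 6.79) = P(X > 41.4).
P(X > 41.4) = e^(−2.1238) ≈ 0.120.

0.120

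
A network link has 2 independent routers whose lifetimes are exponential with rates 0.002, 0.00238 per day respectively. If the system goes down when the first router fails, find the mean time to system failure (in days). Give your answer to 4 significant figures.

The time to first failure is exponential with rate Σλ = 0.002 + 0.00238 = 0.00438.
E[min] = 1/Σλ = 1/0.00438 = 228.311 days.

228.3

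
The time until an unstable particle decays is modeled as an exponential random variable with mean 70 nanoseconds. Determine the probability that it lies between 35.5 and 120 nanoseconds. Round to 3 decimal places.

0.422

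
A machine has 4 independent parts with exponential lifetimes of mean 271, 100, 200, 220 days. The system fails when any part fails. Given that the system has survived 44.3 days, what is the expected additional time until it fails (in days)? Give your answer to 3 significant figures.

First-failure rate Σλ = 1/271 + 1/100 + 1/200 + 1/220 = 0.0232355.
By memorylessness the expected residual is 1/Σλ = 43.0376 days, regardless of the 44.3 already elapsed.

43.0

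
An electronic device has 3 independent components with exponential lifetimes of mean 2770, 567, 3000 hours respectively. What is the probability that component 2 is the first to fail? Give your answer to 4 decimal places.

Rates: λ_i = 1/mean_i → 0.000361011, 0.00176367, 0.000333333; Σλ = 0.00245801.
P(component 2 first) = λ_2/Σλ = 0.00176367/0.00245801 ≈ 0.7175.

0.7175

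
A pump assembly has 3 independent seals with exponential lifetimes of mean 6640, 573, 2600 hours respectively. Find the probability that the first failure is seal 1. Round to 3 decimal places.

0.066

Rates: λ_i = 1/mean_i → 0.000150602, 0.0017452, 0.000384615; Σλ = 0.00228042.
P(seal 1 first) = λ_1/Σλ = 0.000150602/0.00228042 ≈ 0.066.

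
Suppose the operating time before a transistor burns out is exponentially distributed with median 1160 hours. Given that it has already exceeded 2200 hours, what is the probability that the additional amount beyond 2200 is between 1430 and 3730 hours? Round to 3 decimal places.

For an exponential, median = ln(2)/λ, so λ = ln 2 / 1160 = 0.000597541 per hour.
Memoryless: the residual past 2200 is again Exp(λ).
P(1430 < residual < 3730) = e^(−λ·1430) − e^(−λ·3730) = 0.42550 − 0.10765 ≈ 0.318.

0.318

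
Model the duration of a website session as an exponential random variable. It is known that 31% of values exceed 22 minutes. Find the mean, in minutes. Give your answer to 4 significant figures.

e^(−λ·22) = 0.31 ⇒ λ = −ln(0.31)/22 = 0.0532356.
Mean = 1/λ = 18.7844 minutes.

18.78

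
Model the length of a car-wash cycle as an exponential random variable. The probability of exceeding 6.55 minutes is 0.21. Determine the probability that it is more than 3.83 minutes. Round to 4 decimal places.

e^(−λ·6.55) = 0.21 ⇒ λ = −ln(0.21)/6.55 = 0.238267.
P(X > 3.83) = e^(−0.238267·3.83) = e^(−0.91256) ≈ 0.4015.

0.4015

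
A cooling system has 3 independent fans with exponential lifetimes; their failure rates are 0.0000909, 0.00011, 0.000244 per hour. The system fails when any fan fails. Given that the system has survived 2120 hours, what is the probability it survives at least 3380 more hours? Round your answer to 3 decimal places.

Time to first failure ~ Exp(Σλ) with Σλ = 0.0004449.
By memorylessness, P(T > 2120+3380 | T > 2120) = P(T > 3380) = e^(−0.0004449·3380) ≈ 0.222.

0.222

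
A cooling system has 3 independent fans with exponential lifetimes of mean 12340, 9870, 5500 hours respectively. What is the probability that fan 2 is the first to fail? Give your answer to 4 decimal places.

Rates: λ_i = 1/mean_i → 0.0000810373, 0.000101317, 0.000181818; Σλ = 0.000364173.
P(fan 2 first) = λ_2/Σλ = 0.000101317/0.000364173 ≈ 0.2782.

0.2782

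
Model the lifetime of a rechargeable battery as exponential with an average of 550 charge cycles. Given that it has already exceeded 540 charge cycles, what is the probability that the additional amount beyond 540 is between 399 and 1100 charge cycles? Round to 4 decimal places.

0.3488

The rate is λ = 1/550 = 0.00181818 per charge cycle.
Memoryless: the residual past 540 is again Exp(λ).
P(399 < residual < 1100) = e^(−λ·399) − e^(−λ·1100) = 0.48410 − 0.13534 ≈ 0.3488.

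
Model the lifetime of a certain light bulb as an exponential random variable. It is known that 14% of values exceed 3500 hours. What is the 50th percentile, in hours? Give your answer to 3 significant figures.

1230

e^(−λ·3500) = 0.14 ⇒ λ = −ln(0.14)/3500 = 0.000561747.
50th percentile: 1 − e^(−λt) = 0.5, t = −ln(0.5)/λ = 1233.91 hours.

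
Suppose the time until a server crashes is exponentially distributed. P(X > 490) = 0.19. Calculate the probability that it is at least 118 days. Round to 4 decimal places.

0.6704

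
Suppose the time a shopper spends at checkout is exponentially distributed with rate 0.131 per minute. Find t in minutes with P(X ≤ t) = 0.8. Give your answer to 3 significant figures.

Set 1 − e^(−λt) = 0.8, so t = −ln(0.2)/λ = 1.6094/0.131 ≈ 12.2858 minutes.

12.3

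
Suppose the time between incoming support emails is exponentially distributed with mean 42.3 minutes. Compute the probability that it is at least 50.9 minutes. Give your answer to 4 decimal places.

0.3002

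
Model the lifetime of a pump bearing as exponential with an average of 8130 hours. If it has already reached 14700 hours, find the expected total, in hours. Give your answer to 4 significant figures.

The rate is λ = 1/8130 = 0.000123001 per hour.
By memorylessness, E[X | X > 14700] = 14700 + 1/λ = 14700 + 8130 = 22830 hours.

22830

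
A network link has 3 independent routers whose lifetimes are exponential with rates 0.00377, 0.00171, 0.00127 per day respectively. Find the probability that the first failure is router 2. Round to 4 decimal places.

0.2533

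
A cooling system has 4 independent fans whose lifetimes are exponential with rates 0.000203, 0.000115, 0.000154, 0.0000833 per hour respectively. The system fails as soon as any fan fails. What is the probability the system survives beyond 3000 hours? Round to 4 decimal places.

0.1890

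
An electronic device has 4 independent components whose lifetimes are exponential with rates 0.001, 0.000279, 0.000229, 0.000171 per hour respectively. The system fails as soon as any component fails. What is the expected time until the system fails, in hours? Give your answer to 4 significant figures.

595.6

The time to first failure is exponential with rate Σλ = 0.001 + 0.000279 + 0.000229 + 0.000171 = 0.001679.
E[min] = 1/Σλ = 1/0.001679 = 595.593 hours.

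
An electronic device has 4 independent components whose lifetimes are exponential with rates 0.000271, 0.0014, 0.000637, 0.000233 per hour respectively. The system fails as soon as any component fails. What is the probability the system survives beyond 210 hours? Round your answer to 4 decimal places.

The time to first failure is exponential with rate Σλ = 0.000271 + 0.0014 + 0.000637 + 0.000233 = 0.002541.
P(min > 210) = e^(−0.002541·210) = e^(−0.53361) ≈ 0.5865.

0.5865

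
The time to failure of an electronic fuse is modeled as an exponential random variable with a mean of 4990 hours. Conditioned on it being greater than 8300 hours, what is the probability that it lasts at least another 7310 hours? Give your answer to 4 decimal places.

0.2311

The rate is λ = 1/4990 = 0.000200401 per hour.
By the memoryless property, P(X > 8300+7310 | X > 8300) = P(X > 7310).
P(X > 7310) = e^(−1.4649) ≈ 0.2311.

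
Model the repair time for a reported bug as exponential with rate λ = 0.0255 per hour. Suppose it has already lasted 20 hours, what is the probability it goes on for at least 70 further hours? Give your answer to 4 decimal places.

0.1678

P(X > s+t | X > s) = e^(−λ(s+t))/e^(−λs) = e^(−λt), independent of s = 20.
P(X > 70) = e^(−1.785) ≈ 0.1678.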